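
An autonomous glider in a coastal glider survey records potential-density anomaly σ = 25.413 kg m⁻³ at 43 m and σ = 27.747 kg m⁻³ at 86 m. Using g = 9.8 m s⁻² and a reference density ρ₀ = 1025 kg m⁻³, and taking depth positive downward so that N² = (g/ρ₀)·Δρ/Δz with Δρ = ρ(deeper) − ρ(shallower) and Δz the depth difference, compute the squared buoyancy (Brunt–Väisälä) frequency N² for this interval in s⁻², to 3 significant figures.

5.19 × 10⁻⁴ s⁻²

Δρ = 1027.747 − 1025.413 = 2.334 kg m⁻³ over Δz = 86 − 43 = 43 m.
N² = (9.8/1025) × (2.334/43) = 5.1896 × 10⁻⁴ s⁻² ≈ 5.19 × 10⁻⁴ s⁻².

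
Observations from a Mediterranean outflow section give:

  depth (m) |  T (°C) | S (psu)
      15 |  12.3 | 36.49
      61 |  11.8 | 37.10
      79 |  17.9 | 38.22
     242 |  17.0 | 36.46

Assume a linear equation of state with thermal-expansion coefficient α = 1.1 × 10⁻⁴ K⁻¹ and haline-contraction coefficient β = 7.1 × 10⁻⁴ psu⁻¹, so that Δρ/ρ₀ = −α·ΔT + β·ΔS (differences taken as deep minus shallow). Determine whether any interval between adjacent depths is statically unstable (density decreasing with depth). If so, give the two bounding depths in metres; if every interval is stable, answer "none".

79–242 m

Evaluate Δρ/ρ₀ = −αΔT + βΔS across each adjacent pair:
  15–61 m: −αΔT+βΔS = −(1.1 × 10⁻⁴)(-0.5)+(7.1 × 10⁻⁴)(+0.61) = 4.9 × 10⁻⁴ → stable
  61–79 m: −αΔT+βΔS = −(1.1 × 10⁻⁴)(+6.1)+(7.1 × 10⁻⁴)(+1.12) = 1.2 × 10⁻⁴ → stable
  79–242 m: −αΔT+βΔS = −(1.1 × 10⁻⁴)(-0.9)+(7.1 × 10⁻⁴)(-1.76) = -1.2 × 10⁻³ → UNSTABLE
The 79–242 m interval has Δρ < 0: lighter water underlies denser water.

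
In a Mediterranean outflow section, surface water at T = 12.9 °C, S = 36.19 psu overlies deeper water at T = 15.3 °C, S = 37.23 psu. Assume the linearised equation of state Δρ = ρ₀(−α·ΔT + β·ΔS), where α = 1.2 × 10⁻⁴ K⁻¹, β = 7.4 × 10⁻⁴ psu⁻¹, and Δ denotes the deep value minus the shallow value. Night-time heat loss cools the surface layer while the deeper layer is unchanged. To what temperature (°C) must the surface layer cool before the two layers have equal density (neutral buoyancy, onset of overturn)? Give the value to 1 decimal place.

Neutral buoyancy requires Δρ = 0, i.e. −α(T_deep − T_surf′) + β(S_deep − S_surf) = 0.
T_surf′ = T_deep − (β/α)·ΔS = 15.3 − (7.4 × 10⁻⁴/1.2 × 10⁻⁴)·(+1.04) = 8.887 °C.
Cooling required: 12.9 − (8.887) = 4.013 °C.

8.9 °C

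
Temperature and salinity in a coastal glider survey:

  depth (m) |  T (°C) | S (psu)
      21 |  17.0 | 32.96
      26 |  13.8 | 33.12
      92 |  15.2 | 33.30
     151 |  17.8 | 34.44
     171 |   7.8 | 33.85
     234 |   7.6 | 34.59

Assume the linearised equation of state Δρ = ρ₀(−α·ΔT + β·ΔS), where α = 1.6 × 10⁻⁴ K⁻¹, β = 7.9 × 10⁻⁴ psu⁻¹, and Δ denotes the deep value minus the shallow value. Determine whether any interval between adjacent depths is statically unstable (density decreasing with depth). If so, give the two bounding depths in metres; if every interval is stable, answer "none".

Evaluate Δρ/ρ₀ = −αΔT + βΔS across each adjacent pair:
  21–26 m: −αΔT+βΔS = −(1.6 × 10⁻⁴)(-3.2)+(7.9 × 10⁻⁴)(+0.16) = 6.4 × 10⁻⁴ → stable
  26–92 m: −αΔT+βΔS = −(1.6 × 10⁻⁴)(+1.4)+(7.9 × 10⁻⁴)(+0.18) = -8.2 × 10⁻⁵ → UNSTABLE
  92–151 m: −αΔT+βΔS = −(1.6 × 10⁻⁴)(+2.6)+(7.9 × 10⁻⁴)(+1.14) = 4.8 × 10⁻⁴ → stable
  151–171 m: −αΔT+βΔS = −(1.6 × 10⁻⁴)(-10.0)+(7.9 × 10⁻⁴)(-0.59) = 1.1 × 10⁻³ → stable
  171–234 m: −αΔT+βΔS = −(1.6 × 10⁻⁴)(-0.2)+(7.9 × 10⁻⁴)(+0.74) = 6.2 × 10⁻⁴ → stable
The 26–92 m interval has Δρ < 0: lighter water underlies denser water.

26–92 m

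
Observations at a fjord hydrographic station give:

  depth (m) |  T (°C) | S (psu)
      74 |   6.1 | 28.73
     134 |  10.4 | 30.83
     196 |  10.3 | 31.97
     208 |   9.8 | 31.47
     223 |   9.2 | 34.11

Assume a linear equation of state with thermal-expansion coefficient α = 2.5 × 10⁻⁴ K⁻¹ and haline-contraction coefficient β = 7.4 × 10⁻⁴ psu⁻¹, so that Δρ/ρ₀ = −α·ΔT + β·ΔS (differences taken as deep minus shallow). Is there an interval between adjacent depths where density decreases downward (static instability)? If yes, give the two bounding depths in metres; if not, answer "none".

Evaluate Δρ/ρ₀ = −αΔT + βΔS across each adjacent pair:
  74–134 m: −αΔT+βΔS = −(2.5 × 10⁻⁴)(+4.3)+(7.4 × 10⁻⁴)(+2.10) = 4.8 × 10⁻⁴ → stable
  134–196 m: −αΔT+βΔS = −(2.5 × 10⁻⁴)(-0.1)+(7.4 × 10⁻⁴)(+1.14) = 8.7 × 10⁻⁴ → stable
  196–208 m: −αΔT+βΔS = −(2.5 × 10⁻⁴)(-0.5)+(7.4 × 10⁻⁴)(-0.50) = -2.4 × 10⁻⁴ → UNSTABLE
  208–223 m: −αΔT+βΔS = −(2.5 × 10⁻⁴)(-0.6)+(7.4 × 10⁻⁴)(+2.64) = 2.1 × 10⁻³ → stable
The 196–208 m interval has Δρ < 0: lighter water underlies denser water.

196–208 m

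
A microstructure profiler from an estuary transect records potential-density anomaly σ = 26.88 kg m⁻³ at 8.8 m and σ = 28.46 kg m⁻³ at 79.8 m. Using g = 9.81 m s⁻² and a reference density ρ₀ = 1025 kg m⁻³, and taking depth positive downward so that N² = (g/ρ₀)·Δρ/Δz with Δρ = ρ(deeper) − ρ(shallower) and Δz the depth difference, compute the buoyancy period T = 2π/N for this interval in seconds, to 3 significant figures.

431 s

Δρ = 1028.46 − 1026.88 = 1.58 kg m⁻³ over Δz = 79.8 − 8.8 = 71 m.
N² = (9.81/1025) × (1.58/71) = 2.1298 × 10⁻⁴ s⁻².
N = √(2.1298 × 10⁻⁴) = 0.014594 rad s⁻¹, so T = 2π/N = 430.53 s ≈ 431 s.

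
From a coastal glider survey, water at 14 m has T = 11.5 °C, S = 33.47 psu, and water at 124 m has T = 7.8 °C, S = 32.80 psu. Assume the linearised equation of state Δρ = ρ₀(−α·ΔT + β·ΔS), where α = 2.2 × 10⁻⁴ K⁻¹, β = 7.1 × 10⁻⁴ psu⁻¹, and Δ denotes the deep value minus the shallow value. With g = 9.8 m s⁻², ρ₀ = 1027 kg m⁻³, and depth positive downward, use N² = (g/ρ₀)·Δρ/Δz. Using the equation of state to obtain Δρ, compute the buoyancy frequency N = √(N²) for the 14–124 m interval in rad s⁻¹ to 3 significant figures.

ΔT = -3.7 K, ΔS = -0.67 psu (deep − shallow).
Δρ/ρ₀ = −αΔT + βΔS = 8.14 × 10⁻⁴ − 4.757 × 10⁻⁴ = 3.383 × 10⁻⁴, so Δρ ≈ 0.3474 kg m⁻³.
N² = (g/ρ₀)·Δρ/Δz = g·(Δρ/ρ₀)/Δz = 9.8 × 3.383 × 10⁻⁴ / 110 = 3.0139 × 10⁻⁵ s⁻².
N = √(3.0139 × 10⁻⁵) = 5.4899 × 10⁻³ rad s⁻¹ ≈ 5.49 × 10⁻³ rad s⁻¹.

5.49 × 10⁻³ rad s⁻¹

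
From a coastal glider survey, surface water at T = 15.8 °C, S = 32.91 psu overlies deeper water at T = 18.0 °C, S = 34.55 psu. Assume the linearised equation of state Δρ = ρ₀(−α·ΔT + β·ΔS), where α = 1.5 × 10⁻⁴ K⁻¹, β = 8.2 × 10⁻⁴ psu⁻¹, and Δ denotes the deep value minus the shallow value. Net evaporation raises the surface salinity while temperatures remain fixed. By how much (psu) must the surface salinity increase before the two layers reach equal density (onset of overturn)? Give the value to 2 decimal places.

1.24 psu

Neutral buoyancy requires −α(T_deep − T_surf) + β(S_deep − S_surf′) = 0.
S_surf′ = S_deep − (α/β)·ΔT = 34.55 − (1.5 × 10⁻⁴/8.2 × 10⁻⁴)·(+2.2) = 34.1476 psu.
Increase required: 34.1476 − 32.91 = 1.2376 psu.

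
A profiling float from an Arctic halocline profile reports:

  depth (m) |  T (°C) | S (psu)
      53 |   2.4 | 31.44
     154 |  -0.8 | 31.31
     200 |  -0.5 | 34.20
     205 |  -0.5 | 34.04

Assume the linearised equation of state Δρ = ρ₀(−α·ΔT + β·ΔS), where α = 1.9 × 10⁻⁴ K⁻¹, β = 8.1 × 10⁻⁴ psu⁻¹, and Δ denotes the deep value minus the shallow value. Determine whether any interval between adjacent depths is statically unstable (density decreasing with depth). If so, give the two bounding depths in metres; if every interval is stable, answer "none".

Evaluate Δρ/ρ₀ = −αΔT + βΔS across each adjacent pair:
  53–154 m: −αΔT+βΔS = −(1.9 × 10⁻⁴)(-3.2)+(8.1 × 10⁻⁴)(-0.13) = 5.0 × 10⁻⁴ → stable
  154–200 m: −αΔT+βΔS = −(1.9 × 10⁻⁴)(+0.3)+(8.1 × 10⁻⁴)(+2.89) = 2.3 × 10⁻³ → stable
  200–205 m: −αΔT+βΔS = −(1.9 × 10⁻⁴)(+0.0)+(8.1 × 10⁻⁴)(-0.16) = -1.3 × 10⁻⁴ → UNSTABLE
The 200–205 m interval has Δρ < 0: lighter water underlies denser water.

200–205 m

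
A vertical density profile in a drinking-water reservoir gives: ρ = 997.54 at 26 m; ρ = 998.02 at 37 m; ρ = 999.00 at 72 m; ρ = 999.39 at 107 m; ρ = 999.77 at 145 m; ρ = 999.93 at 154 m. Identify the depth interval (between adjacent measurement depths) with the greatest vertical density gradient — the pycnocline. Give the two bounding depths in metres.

26–37 m

Compute the density gradient over each adjacent pair:
  26–37 m: Δρ/Δz = 0.48/11 = 0.044 kg m⁻⁴
  37–72 m: Δρ/Δz = 0.98/35 = 0.028 kg m⁻⁴
  72–107 m: Δρ/Δz = 0.39/35 = 0.011 kg m⁻⁴
  107–145 m: Δρ/Δz = 0.38/38 = 0.010 kg m⁻⁴
  145–154 m: Δρ/Δz = 0.16/9 = 0.018 kg m⁻⁴
The largest gradient is in the 26–37 m interval — the pycnocline.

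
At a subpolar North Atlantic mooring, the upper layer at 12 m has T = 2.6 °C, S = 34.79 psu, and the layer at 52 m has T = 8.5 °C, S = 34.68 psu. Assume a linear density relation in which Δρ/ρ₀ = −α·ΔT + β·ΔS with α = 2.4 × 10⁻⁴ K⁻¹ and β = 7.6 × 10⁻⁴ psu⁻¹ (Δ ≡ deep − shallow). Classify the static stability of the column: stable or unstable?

ΔT = 8.5 − 2.6 = +5.9 K and ΔS = 34.68 − 34.79 = -0.11 psu (deep − shallow).
−αΔT = -1.416 × 10⁻³; βΔS = -8.36 × 10⁻⁵; sum Δρ/ρ₀ = -1.4996 × 10⁻³.
Δρ/ρ₀ < 0, so Δρ < 0: deeper water is lighter → statically unstable; the column would overturn.

unstable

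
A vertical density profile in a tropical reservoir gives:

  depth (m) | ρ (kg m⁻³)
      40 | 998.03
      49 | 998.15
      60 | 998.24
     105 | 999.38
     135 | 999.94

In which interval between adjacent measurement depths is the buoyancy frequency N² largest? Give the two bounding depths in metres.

Compute the density gradient over each adjacent pair:
  40–49 m: Δρ/Δz = 0.12/9 = 0.013 kg m⁻⁴
  49–60 m: Δρ/Δz = 0.09/11 = 8.2 × 10⁻³ kg m⁻⁴
  60–105 m: Δρ/Δz = 1.14/45 = 0.025 kg m⁻⁴
  105–135 m: Δρ/Δz = 0.56/30 = 0.019 kg m⁻⁴
The largest gradient is in the 60–105 m interval — the pycnocline.

60–105 m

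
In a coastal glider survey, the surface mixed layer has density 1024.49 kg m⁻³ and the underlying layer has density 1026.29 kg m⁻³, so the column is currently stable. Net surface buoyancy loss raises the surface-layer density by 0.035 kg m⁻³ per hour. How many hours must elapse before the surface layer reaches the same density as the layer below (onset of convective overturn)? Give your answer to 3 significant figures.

51.4 hours

Density deficit of the surface layer: 1026.29 − 1024.49 = 1.8 kg m⁻³.
Required change = 1.8 / 0.035 = 51.4 hours.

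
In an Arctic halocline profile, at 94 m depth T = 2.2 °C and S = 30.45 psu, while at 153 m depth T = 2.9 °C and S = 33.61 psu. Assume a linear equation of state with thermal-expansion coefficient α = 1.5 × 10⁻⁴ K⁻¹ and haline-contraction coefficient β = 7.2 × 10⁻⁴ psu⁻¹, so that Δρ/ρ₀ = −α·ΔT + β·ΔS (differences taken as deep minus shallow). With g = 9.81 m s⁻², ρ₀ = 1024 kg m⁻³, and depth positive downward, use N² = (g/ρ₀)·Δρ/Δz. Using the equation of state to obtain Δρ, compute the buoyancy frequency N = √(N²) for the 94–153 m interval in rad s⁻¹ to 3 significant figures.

0.0190 rad s⁻¹

ΔT = +0.7 K, ΔS = +3.16 psu (deep − shallow).
Δρ/ρ₀ = −αΔT + βΔS = -1.05 × 10⁻⁴ + 2.2752 × 10⁻³ = 2.1702 × 10⁻³, so Δρ ≈ 2.222 kg m⁻³.
N² = (g/ρ₀)·Δρ/Δz = g·(Δρ/ρ₀)/Δz = 9.81 × 2.1702 × 10⁻³ / 59 = 3.6084 × 10⁻⁴ s⁻².
N = √(3.6084 × 10⁻⁴) = 0.018996 rad s⁻¹ ≈ 0.0190 rad s⁻¹.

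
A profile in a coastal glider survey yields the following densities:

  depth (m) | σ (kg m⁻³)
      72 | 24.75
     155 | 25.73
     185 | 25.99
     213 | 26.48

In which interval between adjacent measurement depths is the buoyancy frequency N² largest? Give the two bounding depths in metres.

185–213 m

Compute the density gradient over each adjacent pair:
  72–155 m: Δρ/Δz = 0.98/83 = 0.012 kg m⁻⁴
  155–185 m: Δρ/Δz = 0.26/30 = 8.7 × 10⁻³ kg m⁻⁴
  185–213 m: Δρ/Δz = 0.49/28 = 0.017 kg m⁻⁴
The largest gradient is in the 185–213 m interval — the pycnocline.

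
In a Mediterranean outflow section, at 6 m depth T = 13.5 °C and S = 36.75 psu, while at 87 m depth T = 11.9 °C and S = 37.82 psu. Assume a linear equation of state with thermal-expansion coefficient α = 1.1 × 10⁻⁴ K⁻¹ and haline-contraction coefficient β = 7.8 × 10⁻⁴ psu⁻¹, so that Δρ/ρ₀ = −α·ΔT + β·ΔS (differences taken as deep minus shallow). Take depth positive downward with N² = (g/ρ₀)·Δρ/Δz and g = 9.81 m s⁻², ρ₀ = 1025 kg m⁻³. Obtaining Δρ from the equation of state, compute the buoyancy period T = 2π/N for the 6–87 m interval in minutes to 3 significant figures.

9.47 min

ΔT = -1.6 K, ΔS = +1.07 psu (deep − shallow).
Δρ/ρ₀ = −αΔT + βΔS = 1.76 × 10⁻⁴ + 8.346 × 10⁻⁴ = 1.0106 × 10⁻³, so Δρ ≈ 1.036 kg m⁻³.
N² = (g/ρ₀)·Δρ/Δz = g·(Δρ/ρ₀)/Δz = 9.81 × 1.0106 × 10⁻³ / 81 = 1.2239 × 10⁻⁴ s⁻².
N = √(1.2239 × 10⁻⁴) = 0.011063 rad s⁻¹ → T = 2π/N = 567.95 s = 9.4658 min ≈ 9.47 min.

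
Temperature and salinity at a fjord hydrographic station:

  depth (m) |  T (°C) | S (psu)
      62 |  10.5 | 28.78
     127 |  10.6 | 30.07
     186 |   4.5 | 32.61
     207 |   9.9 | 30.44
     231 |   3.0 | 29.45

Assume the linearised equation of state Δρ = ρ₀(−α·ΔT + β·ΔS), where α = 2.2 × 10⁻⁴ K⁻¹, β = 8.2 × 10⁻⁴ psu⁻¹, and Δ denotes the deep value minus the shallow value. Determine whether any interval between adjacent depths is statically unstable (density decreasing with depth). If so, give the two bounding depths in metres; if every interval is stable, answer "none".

Evaluate Δρ/ρ₀ = −αΔT + βΔS across each adjacent pair:
  62–127 m: −αΔT+βΔS = −(2.2 × 10⁻⁴)(+0.1)+(8.2 × 10⁻⁴)(+1.29) = 1.0 × 10⁻³ → stable
  127–186 m: −αΔT+βΔS = −(2.2 × 10⁻⁴)(-6.1)+(8.2 × 10⁻⁴)(+2.54) = 3.4 × 10⁻³ → stable
  186–207 m: −αΔT+βΔS = −(2.2 × 10⁻⁴)(+5.4)+(8.2 × 10⁻⁴)(-2.17) = -3.0 × 10⁻³ → UNSTABLE
  207–231 m: −αΔT+βΔS = −(2.2 × 10⁻⁴)(-6.9)+(8.2 × 10⁻⁴)(-0.99) = 7.1 × 10⁻⁴ → stable
The 186–207 m interval has Δρ < 0: lighter water underlies denser water.

186–207 m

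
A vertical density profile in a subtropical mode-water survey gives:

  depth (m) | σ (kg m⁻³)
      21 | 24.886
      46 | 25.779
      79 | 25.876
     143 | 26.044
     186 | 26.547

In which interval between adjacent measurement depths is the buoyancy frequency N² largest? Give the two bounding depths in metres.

Compute the density gradient over each adjacent pair:
  21–46 m: Δρ/Δz = 0.893/25 = 0.036 kg m⁻⁴
  46–79 m: Δρ/Δz = 0.097/33 = 2.9 × 10⁻³ kg m⁻⁴
  79–143 m: Δρ/Δz = 0.168/64 = 2.6 × 10⁻³ kg m⁻⁴
  143–186 m: Δρ/Δz = 0.503/43 = 0.012 kg m⁻⁴
The largest gradient is in the 21–46 m interval — the pycnocline.

21–46 m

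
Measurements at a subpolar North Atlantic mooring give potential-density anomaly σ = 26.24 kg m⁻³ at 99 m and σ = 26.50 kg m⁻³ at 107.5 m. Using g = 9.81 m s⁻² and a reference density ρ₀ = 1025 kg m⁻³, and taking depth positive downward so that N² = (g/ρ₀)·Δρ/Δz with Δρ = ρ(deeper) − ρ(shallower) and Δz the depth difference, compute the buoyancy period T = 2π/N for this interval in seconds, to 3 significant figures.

Δρ = 1026.50 − 1026.24 = 0.26 kg m⁻³ over Δz = 107.5 − 99 = 8.5 m.
N² = (9.81/1025) × (0.26/8.5) = 2.9275 × 10⁻⁴ s⁻².
N = √(2.9275 × 10⁻⁴) = 0.017110 rad s⁻¹, so T = 2π/N = 367.22 s ≈ 367 s.
N² > 0, so the interval is statically stable.

367 s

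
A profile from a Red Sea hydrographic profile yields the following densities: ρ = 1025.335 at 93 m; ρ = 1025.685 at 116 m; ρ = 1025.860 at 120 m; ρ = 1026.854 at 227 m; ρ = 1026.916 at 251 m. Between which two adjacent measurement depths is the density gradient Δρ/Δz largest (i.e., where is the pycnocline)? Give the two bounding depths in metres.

116–120 m

Compute the density gradient over each adjacent pair:
  93–116 m: Δρ/Δz = 0.350/23 = 0.015 kg m⁻⁴
  116–120 m: Δρ/Δz = 0.175/4 = 0.044 kg m⁻⁴
  120–227 m: Δρ/Δz = 0.994/107 = 9.3 × 10⁻³ kg m⁻⁴
  227–251 m: Δρ/Δz = 0.062/24 = 2.6 × 10⁻³ kg m⁻⁴
The largest gradient is in the 116–120 m interval — the pycnocline.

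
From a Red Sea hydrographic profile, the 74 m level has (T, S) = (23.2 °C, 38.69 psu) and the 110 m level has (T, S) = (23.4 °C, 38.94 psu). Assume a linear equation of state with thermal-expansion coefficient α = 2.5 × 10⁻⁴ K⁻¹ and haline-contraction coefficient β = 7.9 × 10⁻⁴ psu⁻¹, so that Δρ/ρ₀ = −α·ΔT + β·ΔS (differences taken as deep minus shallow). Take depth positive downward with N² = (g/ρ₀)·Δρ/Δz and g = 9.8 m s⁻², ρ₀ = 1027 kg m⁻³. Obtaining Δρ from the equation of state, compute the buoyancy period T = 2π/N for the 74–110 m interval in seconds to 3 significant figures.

ΔT = +0.2 K, ΔS = +0.25 psu (deep − shallow).
Δρ/ρ₀ = −αΔT + βΔS = -5.00 × 10⁻⁵ + 1.975 × 10⁻⁴ = 1.475 × 10⁻⁴, so Δρ ≈ 0.1515 kg m⁻³.
N² = (g/ρ₀)·Δρ/Δz = g·(Δρ/ρ₀)/Δz = 9.8 × 1.475 × 10⁻⁴ / 36 = 4.0153 × 10⁻⁵ s⁻².
N = √(4.0153 × 10⁻⁵) = 6.3366 × 10⁻³ rad s⁻¹ → T = 2π/N = 991.57 s ≈ 992 s.

992 s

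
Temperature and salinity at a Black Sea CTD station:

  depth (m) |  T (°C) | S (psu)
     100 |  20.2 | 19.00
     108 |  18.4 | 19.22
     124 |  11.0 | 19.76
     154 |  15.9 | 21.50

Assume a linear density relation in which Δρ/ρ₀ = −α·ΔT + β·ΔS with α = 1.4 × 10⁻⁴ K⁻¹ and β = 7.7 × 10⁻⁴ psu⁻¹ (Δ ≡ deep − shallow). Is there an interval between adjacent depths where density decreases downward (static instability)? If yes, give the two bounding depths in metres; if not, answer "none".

none

Evaluate Δρ/ρ₀ = −αΔT + βΔS across each adjacent pair:
  100–108 m: −αΔT+βΔS = −(1.4 × 10⁻⁴)(-1.8)+(7.7 × 10⁻⁴)(+0.22) = 4.2 × 10⁻⁴ → stable
  108–124 m: −αΔT+βΔS = −(1.4 × 10⁻⁴)(-7.4)+(7.7 × 10⁻⁴)(+0.54) = 1.5 × 10⁻³ → stable
  124–154 m: −αΔT+βΔS = −(1.4 × 10⁻⁴)(+4.9)+(7.7 × 10⁻⁴)(+1.74) = 6.5 × 10⁻⁴ → stable
Every interval has Δρ > 0: the column is stably stratified throughout.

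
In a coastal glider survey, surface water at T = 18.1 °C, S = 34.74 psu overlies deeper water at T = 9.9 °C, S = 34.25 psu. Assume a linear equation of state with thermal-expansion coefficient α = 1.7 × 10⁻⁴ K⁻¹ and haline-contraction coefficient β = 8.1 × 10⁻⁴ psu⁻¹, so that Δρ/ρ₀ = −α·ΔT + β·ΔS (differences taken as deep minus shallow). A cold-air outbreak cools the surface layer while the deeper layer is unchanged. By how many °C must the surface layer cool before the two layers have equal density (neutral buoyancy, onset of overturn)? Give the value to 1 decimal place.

Neutral buoyancy requires Δρ = 0, i.e. −α(T_deep − T_surf′) + β(S_deep − S_surf) = 0.
T_surf′ = T_deep − (β/α)·ΔS = 9.9 − (8.1 × 10⁻⁴/1.7 × 10⁻⁴)·(-0.49) = 12.235 °C.
Cooling required: 18.1 − (12.235) = 5.865 °C.

5.9 °C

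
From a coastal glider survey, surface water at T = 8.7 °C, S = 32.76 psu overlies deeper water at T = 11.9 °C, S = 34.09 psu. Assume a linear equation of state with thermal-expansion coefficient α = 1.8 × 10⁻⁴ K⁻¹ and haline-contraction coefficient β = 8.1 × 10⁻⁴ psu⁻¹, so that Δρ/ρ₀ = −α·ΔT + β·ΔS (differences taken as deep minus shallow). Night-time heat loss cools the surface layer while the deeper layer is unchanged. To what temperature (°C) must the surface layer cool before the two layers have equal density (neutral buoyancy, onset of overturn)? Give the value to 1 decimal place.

Neutral buoyancy requires Δρ = 0, i.e. −α(T_deep − T_surf′) + β(S_deep − S_surf) = 0.
T_surf′ = T_deep − (β/α)·ΔS = 11.9 − (8.1 × 10⁻⁴/1.8 × 10⁻⁴)·(+1.33) = 5.915 °C.
Cooling required: 8.7 − (5.915) = 2.785 °C.

5.9 °C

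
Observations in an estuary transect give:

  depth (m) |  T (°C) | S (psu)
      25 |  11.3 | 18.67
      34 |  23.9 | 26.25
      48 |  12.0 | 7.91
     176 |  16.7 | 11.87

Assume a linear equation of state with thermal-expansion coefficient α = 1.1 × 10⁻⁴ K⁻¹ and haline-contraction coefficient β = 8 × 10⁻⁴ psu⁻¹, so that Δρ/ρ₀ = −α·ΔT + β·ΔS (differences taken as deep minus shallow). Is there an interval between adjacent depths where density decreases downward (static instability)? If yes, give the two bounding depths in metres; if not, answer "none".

34–48 m

Evaluate Δρ/ρ₀ = −αΔT + βΔS across each adjacent pair:
  25–34 m: −αΔT+βΔS = −(1.1 × 10⁻⁴)(+12.6)+(8 × 10⁻⁴)(+7.58) = 4.7 × 10⁻³ → stable
  34–48 m: −αΔT+βΔS = −(1.1 × 10⁻⁴)(-11.9)+(8 × 10⁻⁴)(-18.34) = -0.013 → UNSTABLE
  48–176 m: −αΔT+βΔS = −(1.1 × 10⁻⁴)(+4.7)+(8 × 10⁻⁴)(+3.96) = 2.7 × 10⁻³ → stable
The 34–48 m interval has Δρ < 0: lighter water underlies denser water.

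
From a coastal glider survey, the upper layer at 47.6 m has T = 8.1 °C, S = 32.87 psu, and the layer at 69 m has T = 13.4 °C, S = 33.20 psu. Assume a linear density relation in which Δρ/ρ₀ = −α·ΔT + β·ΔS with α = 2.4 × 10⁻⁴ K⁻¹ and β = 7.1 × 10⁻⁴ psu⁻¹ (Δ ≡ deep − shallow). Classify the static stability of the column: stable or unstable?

unstable

ΔT = 13.4 − 8.1 = +5.3 K and ΔS = 33.20 − 32.87 = +0.33 psu (deep − shallow).
−αΔT = -1.272 × 10⁻³; βΔS = 2.343 × 10⁻⁴; sum Δρ/ρ₀ = -1.0377 × 10⁻³.
Δρ/ρ₀ < 0, so Δρ < 0: deeper water is lighter → statically unstable; the column would overturn.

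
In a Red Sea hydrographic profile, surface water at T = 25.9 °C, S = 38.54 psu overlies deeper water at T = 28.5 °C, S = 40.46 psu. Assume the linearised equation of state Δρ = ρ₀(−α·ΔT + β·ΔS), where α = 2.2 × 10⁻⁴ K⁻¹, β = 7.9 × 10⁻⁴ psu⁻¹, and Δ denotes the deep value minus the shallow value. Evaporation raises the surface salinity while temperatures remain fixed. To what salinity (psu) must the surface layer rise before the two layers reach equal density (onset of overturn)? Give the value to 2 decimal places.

Neutral buoyancy requires −α(T_deep − T_surf) + β(S_deep − S_surf′) = 0.
S_surf′ = S_deep − (α/β)·ΔT = 40.46 − (2.2 × 10⁻⁴/7.9 × 10⁻⁴)·(+2.6) = 39.7359 psu.
Increase required: 39.7359 − 38.54 = 1.1959 psu.

39.74 psu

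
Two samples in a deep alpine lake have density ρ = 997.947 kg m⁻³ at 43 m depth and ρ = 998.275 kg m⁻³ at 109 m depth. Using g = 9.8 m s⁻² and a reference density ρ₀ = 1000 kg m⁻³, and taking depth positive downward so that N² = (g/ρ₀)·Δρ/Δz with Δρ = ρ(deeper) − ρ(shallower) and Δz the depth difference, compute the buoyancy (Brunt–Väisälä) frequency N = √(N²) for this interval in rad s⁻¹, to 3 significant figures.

6.98 × 10⁻³ rad s⁻¹

Δρ = 998.275 − 997.947 = 0.328 kg m⁻³ over Δz = 109 − 43 = 66 m.
N² = (9.8/1000) × (0.328/66) = 4.8703 × 10⁻⁵ s⁻².
N = √(4.8703 × 10⁻⁵) = 6.9788 × 10⁻³ rad s⁻¹ ≈ 6.98 × 10⁻³ rad s⁻¹.
Since Δρ > 0 the layer is stably stratified.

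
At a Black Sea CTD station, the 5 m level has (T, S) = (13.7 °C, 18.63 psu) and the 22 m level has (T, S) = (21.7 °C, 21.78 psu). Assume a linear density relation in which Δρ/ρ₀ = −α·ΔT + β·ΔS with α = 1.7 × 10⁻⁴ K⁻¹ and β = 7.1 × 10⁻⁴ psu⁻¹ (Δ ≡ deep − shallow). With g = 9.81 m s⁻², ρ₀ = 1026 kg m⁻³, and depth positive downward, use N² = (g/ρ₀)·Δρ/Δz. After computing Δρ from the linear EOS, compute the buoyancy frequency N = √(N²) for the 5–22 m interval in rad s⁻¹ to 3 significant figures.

0.0225 rad s⁻¹

ΔT = +8.0 K, ΔS = +3.15 psu (deep − shallow).
Δρ/ρ₀ = −αΔT + βΔS = -1.36 × 10⁻³ + 2.2365 × 10⁻³ = 8.765 × 10⁻⁴, so Δρ ≈ 0.8993 kg m⁻³.
N² = (g/ρ₀)·Δρ/Δz = g·(Δρ/ρ₀)/Δz = 9.81 × 8.765 × 10⁻⁴ / 17 = 5.0579 × 10⁻⁴ s⁻².
N = √(5.0579 × 10⁻⁴) = 0.022490 rad s⁻¹ ≈ 0.0225 rad s⁻¹.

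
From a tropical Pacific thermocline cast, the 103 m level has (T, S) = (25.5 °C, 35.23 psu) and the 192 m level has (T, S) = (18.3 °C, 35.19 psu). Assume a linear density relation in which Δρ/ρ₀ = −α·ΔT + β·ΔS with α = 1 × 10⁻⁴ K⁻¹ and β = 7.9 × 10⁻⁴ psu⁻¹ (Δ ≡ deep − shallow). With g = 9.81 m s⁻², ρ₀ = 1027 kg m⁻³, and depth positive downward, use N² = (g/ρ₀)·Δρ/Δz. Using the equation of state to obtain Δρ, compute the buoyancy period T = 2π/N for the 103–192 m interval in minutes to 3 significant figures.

ΔT = -7.2 K, ΔS = -0.04 psu (deep − shallow).
Δρ/ρ₀ = −αΔT + βΔS = 7.20 × 10⁻⁴ − 3.16 × 10⁻⁵ = 6.884 × 10⁻⁴, so Δρ ≈ 0.7070 kg m⁻³.
N² = (g/ρ₀)·Δρ/Δz = g·(Δρ/ρ₀)/Δz = 9.81 × 6.884 × 10⁻⁴ / 89 = 7.5879 × 10⁻⁵ s⁻².
N = √(7.5879 × 10⁻⁵) = 8.7109 × 10⁻³ rad s⁻¹ → T = 2π/N = 721.30 s = 12.022 min ≈ 12.0 min.

12.0 min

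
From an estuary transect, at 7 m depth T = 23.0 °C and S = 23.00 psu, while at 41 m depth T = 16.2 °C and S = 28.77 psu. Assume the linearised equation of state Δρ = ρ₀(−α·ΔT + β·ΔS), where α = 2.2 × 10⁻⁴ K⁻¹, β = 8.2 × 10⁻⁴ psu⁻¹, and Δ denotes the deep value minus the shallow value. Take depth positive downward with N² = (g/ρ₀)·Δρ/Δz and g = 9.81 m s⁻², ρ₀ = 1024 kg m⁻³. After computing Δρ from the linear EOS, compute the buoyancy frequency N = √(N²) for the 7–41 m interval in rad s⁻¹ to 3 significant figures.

ΔT = -6.8 K, ΔS = +5.77 psu (deep − shallow).
Δρ/ρ₀ = −αΔT + βΔS = 1.496 × 10⁻³ + 4.7314 × 10⁻³ = 6.2274 × 10⁻³, so Δρ ≈ 6.377 kg m⁻³.
N² = (g/ρ₀)·Δρ/Δz = g·(Δρ/ρ₀)/Δz = 9.81 × 6.2274 × 10⁻³ / 34 = 1.7968 × 10⁻³ s⁻².
N = √(1.7968 × 10⁻³) = 0.042389 rad s⁻¹ ≈ 0.0424 rad s⁻¹.

0.0424 rad s⁻¹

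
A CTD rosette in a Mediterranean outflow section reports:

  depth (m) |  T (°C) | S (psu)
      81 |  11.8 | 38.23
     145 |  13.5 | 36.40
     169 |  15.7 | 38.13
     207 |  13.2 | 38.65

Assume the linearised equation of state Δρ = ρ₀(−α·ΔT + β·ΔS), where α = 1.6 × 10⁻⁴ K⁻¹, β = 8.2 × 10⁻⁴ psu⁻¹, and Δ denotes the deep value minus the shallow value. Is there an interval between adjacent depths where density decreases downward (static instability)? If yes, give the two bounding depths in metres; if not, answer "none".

Evaluate Δρ/ρ₀ = −αΔT + βΔS across each adjacent pair:
  81–145 m: −αΔT+βΔS = −(1.6 × 10⁻⁴)(+1.7)+(8.2 × 10⁻⁴)(-1.83) = -1.8 × 10⁻³ → UNSTABLE
  145–169 m: −αΔT+βΔS = −(1.6 × 10⁻⁴)(+2.2)+(8.2 × 10⁻⁴)(+1.73) = 1.1 × 10⁻³ → stable
  169–207 m: −αΔT+βΔS = −(1.6 × 10⁻⁴)(-2.5)+(8.2 × 10⁻⁴)(+0.52) = 8.3 × 10⁻⁴ → stable
The 81–145 m interval has Δρ < 0: lighter water underlies denser water.

81–145 m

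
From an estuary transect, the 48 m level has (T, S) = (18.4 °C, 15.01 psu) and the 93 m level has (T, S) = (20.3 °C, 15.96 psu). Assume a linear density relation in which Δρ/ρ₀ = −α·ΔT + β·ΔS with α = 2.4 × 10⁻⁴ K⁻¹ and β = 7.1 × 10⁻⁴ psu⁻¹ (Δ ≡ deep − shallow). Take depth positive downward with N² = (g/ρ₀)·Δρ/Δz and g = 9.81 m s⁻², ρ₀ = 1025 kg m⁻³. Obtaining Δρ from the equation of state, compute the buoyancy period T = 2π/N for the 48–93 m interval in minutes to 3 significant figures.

15.2 min

ΔT = +1.9 K, ΔS = +0.95 psu (deep − shallow).
Δρ/ρ₀ = −αΔT + βΔS = -4.56 × 10⁻⁴ + 6.745 × 10⁻⁴ = 2.185 × 10⁻⁴, so Δρ ≈ 0.2240 kg m⁻³.
N² = (g/ρ₀)·Δρ/Δz = g·(Δρ/ρ₀)/Δz = 9.81 × 2.185 × 10⁻⁴ / 45 = 4.7633 × 10⁻⁵ s⁻².
N = √(4.7633 × 10⁻⁵) = 6.9017 × 10⁻³ rad s⁻¹ → T = 2π/N = 910.38 s = 15.173 min ≈ 15.2 min.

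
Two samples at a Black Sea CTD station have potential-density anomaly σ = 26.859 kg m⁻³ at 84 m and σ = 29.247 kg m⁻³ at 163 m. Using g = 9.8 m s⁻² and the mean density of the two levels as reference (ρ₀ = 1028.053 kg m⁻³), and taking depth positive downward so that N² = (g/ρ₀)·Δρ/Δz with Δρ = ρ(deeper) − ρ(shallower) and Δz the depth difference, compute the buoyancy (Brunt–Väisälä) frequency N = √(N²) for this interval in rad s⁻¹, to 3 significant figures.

0.0170 rad s⁻¹

Δρ = 1029.247 − 1026.859 = 2.388 kg m⁻³ over Δz = 163 − 84 = 79 m.
N² = (9.8/1028.053) × (2.388/79) = 2.8815 × 10⁻⁴ s⁻².
N = √(2.8815 × 10⁻⁴) = 0.016975 rad s⁻¹ ≈ 0.0170 rad s⁻¹.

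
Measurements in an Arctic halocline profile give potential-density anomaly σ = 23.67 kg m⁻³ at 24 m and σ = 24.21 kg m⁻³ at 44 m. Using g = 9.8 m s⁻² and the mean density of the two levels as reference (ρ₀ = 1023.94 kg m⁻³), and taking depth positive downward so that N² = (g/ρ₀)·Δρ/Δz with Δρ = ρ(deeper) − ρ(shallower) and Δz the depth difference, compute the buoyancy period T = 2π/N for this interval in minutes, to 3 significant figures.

Δρ = 1024.21 − 1023.67 = 0.54 kg m⁻³ over Δz = 44 − 24 = 20 m.
N² = (9.8/1023.94) × (0.54/20) = 2.5841 × 10⁻⁴ s⁻².
N = √(2.5841 × 10⁻⁴) = 0.016075 rad s⁻¹, so T = 2π/N = 390.87 s = 6.5145 min ≈ 6.51 min.
Since Δρ > 0 the layer is stably stratified.

6.51 min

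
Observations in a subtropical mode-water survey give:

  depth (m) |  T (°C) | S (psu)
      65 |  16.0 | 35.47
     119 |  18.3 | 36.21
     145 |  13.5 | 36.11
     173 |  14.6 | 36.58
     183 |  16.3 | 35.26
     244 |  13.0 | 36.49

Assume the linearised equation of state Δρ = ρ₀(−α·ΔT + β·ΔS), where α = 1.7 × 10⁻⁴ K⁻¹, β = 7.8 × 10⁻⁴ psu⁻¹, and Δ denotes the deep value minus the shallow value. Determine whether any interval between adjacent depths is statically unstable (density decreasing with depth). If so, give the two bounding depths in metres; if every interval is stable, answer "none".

173–183 m

Evaluate Δρ/ρ₀ = −αΔT + βΔS across each adjacent pair:
  65–119 m: −αΔT+βΔS = −(1.7 × 10⁻⁴)(+2.3)+(7.8 × 10⁻⁴)(+0.74) = 1.9 × 10⁻⁴ → stable
  119–145 m: −αΔT+βΔS = −(1.7 × 10⁻⁴)(-4.8)+(7.8 × 10⁻⁴)(-0.10) = 7.4 × 10⁻⁴ → stable
  145–173 m: −αΔT+βΔS = −(1.7 × 10⁻⁴)(+1.1)+(7.8 × 10⁻⁴)(+0.47) = 1.8 × 10⁻⁴ → stable
  173–183 m: −αΔT+βΔS = −(1.7 × 10⁻⁴)(+1.7)+(7.8 × 10⁻⁴)(-1.32) = -1.3 × 10⁻³ → UNSTABLE
  183–244 m: −αΔT+βΔS = −(1.7 × 10⁻⁴)(-3.3)+(7.8 × 10⁻⁴)(+1.23) = 1.5 × 10⁻³ → stable
The 173–183 m interval has Δρ < 0: lighter water underlies denser water.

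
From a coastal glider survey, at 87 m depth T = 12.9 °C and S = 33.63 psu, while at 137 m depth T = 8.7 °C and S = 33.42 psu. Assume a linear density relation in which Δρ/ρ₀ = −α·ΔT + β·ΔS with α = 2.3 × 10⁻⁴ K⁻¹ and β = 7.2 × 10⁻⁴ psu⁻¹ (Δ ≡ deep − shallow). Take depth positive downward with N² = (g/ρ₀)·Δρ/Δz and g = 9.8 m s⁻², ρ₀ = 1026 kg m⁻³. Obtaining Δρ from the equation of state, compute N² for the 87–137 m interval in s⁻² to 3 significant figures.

ΔT = -4.2 K, ΔS = -0.21 psu (deep − shallow).
Δρ/ρ₀ = −αΔT + βΔS = 9.66 × 10⁻⁴ − 1.512 × 10⁻⁴ = 8.148 × 10⁻⁴, so Δρ ≈ 0.8360 kg m⁻³.
N² = (g/ρ₀)·Δρ/Δz = g·(Δρ/ρ₀)/Δz = 9.8 × 8.148 × 10⁻⁴ / 50 = 1.5970 × 10⁻⁴ s⁻² ≈ 1.60 × 10⁻⁴ s⁻².

1.60 × 10⁻⁴ s⁻²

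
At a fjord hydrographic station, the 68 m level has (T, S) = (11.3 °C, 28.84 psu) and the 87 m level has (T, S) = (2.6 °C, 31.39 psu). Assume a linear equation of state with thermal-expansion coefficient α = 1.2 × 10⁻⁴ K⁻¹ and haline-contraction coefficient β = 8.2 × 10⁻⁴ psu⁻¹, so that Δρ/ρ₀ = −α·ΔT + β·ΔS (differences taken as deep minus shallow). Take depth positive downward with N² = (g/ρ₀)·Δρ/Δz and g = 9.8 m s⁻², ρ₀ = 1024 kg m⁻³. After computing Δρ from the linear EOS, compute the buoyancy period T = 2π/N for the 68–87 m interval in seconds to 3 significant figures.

ΔT = -8.7 K, ΔS = +2.55 psu (deep − shallow).
Δρ/ρ₀ = −αΔT + βΔS = 1.044 × 10⁻³ + 2.091 × 10⁻³ = 3.135 × 10⁻³, so Δρ ≈ 3.210 kg m⁻³.
N² = (g/ρ₀)·Δρ/Δz = g·(Δρ/ρ₀)/Δz = 9.8 × 3.135 × 10⁻³ / 19 = 1.6170 × 10⁻³ s⁻².
N = √(1.6170 × 10⁻³) = 0.040212 rad s⁻¹ → T = 2π/N = 156.25 s ≈ 156 s.

156 s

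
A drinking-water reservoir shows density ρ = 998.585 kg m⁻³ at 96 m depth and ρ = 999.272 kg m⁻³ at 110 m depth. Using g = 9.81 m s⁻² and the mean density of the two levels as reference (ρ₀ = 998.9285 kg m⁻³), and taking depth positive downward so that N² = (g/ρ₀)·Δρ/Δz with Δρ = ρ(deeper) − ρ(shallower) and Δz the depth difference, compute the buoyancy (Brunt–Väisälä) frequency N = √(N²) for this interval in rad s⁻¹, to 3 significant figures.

0.0220 rad s⁻¹

Δρ = 999.272 − 998.585 = 0.687 kg m⁻³ over Δz = 110 − 96 = 14 m.
N² = (9.81/998.9285) × (0.687/14) = 4.8191 × 10⁻⁴ s⁻².
N = √(4.8191 × 10⁻⁴) = 0.021952 rad s⁻¹ ≈ 0.0220 rad s⁻¹.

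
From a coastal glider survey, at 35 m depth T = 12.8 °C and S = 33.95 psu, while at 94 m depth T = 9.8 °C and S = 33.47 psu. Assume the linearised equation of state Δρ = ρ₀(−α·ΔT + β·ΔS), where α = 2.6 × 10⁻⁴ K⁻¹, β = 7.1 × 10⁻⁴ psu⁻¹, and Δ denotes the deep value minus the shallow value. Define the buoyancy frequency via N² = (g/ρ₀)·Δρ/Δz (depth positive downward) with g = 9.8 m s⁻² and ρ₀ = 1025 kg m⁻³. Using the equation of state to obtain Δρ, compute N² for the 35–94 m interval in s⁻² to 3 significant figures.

7.30 × 10⁻⁵ s⁻²

ΔT = -3.0 K, ΔS = -0.48 psu (deep − shallow).
Δρ/ρ₀ = −αΔT + βΔS = 7.80 × 10⁻⁴ − 3.408 × 10⁻⁴ = 4.392 × 10⁻⁴, so Δρ ≈ 0.4502 kg m⁻³.
N² = (g/ρ₀)·Δρ/Δz = g·(Δρ/ρ₀)/Δz = 9.8 × 4.392 × 10⁻⁴ / 59 = 7.2952 × 10⁻⁵ s⁻² ≈ 7.30 × 10⁻⁵ s⁻².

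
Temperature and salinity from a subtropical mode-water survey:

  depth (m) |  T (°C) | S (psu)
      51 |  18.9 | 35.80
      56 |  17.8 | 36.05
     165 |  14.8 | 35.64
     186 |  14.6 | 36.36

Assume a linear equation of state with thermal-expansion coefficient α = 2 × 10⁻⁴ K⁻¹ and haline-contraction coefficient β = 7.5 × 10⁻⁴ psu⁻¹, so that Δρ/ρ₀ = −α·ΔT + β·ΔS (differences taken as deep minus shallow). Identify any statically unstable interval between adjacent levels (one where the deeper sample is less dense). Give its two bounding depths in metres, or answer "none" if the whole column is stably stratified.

none

Evaluate Δρ/ρ₀ = −αΔT + βΔS across each adjacent pair:
  51–56 m: −αΔT+βΔS = −(2 × 10⁻⁴)(-1.1)+(7.5 × 10⁻⁴)(+0.25) = 4.1 × 10⁻⁴ → stable
  56–165 m: −αΔT+βΔS = −(2 × 10⁻⁴)(-3.0)+(7.5 × 10⁻⁴)(-0.41) = 2.9 × 10⁻⁴ → stable
  165–186 m: −αΔT+βΔS = −(2 × 10⁻⁴)(-0.2)+(7.5 × 10⁻⁴)(+0.72) = 5.8 × 10⁻⁴ → stable
Every interval has Δρ > 0: the column is stably stratified throughout.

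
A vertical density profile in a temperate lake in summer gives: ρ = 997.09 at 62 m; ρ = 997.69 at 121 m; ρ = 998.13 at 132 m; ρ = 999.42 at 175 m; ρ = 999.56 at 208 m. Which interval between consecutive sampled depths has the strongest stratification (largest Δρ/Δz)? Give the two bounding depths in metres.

121–132 m

Compute the density gradient over each adjacent pair:
  62–121 m: Δρ/Δz = 0.60/59 = 0.010 kg m⁻⁴
  121–132 m: Δρ/Δz = 0.44/11 = 0.040 kg m⁻⁴
  132–175 m: Δρ/Δz = 1.29/43 = 0.030 kg m⁻⁴
  175–208 m: Δρ/Δz = 0.14/33 = 4.2 × 10⁻³ kg m⁻⁴
The largest gradient is in the 121–132 m interval — the pycnocline.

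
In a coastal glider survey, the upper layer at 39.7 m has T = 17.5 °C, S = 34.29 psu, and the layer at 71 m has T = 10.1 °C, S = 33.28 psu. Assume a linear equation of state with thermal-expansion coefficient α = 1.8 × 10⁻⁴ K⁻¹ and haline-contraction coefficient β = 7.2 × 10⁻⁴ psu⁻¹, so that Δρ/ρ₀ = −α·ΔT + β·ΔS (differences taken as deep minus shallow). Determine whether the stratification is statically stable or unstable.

ΔT = 10.1 − 17.5 = -7.4 K and ΔS = 33.28 − 34.29 = -1.01 psu (deep − shallow).
−αΔT = 1.332 × 10⁻³; βΔS = -7.272 × 10⁻⁴; sum Δρ/ρ₀ = 6.048 × 10⁻⁴.
Δρ/ρ₀ > 0, so Δρ > 0: deeper water is denser → statically stable.

stable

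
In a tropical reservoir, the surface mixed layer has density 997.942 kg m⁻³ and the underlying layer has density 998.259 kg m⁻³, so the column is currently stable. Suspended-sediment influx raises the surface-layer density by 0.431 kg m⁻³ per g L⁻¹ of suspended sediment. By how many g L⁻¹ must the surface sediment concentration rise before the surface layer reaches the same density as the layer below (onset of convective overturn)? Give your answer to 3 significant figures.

0.735 g L⁻¹

Density deficit of the surface layer: 998.259 − 997.942 = 0.317 kg m⁻³.
Required change = 0.317 / 0.431 = 0.735 g L⁻¹.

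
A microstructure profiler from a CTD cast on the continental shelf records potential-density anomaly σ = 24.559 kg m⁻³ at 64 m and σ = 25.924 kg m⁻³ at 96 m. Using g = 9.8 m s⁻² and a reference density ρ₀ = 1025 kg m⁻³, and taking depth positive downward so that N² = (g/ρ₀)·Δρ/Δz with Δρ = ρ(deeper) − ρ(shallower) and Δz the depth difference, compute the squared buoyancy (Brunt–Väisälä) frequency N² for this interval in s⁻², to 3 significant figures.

Δρ = 1025.924 − 1024.559 = 1.365 kg m⁻³ over Δz = 96 − 64 = 32 m.
N² = (9.8/1025) × (1.365/32) = 4.0784 × 10⁻⁴ s⁻² ≈ 4.08 × 10⁻⁴ s⁻².
A positive N² confirms static stability across the interval.

4.08 × 10⁻⁴ s⁻²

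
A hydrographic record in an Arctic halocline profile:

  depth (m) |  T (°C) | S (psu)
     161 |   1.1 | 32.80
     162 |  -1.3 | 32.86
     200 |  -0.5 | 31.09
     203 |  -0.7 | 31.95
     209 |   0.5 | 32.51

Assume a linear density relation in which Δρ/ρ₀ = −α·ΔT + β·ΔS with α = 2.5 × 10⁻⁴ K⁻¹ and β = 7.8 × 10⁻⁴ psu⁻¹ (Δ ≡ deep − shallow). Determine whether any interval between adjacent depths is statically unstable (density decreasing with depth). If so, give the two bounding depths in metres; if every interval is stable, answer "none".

Evaluate Δρ/ρ₀ = −αΔT + βΔS across each adjacent pair:
  161–162 m: −αΔT+βΔS = −(2.5 × 10⁻⁴)(-2.4)+(7.8 × 10⁻⁴)(+0.06) = 6.5 × 10⁻⁴ → stable
  162–200 m: −αΔT+βΔS = −(2.5 × 10⁻⁴)(+0.8)+(7.8 × 10⁻⁴)(-1.77) = -1.6 × 10⁻³ → UNSTABLE
  200–203 m: −αΔT+βΔS = −(2.5 × 10⁻⁴)(-0.2)+(7.8 × 10⁻⁴)(+0.86) = 7.2 × 10⁻⁴ → stable
  203–209 m: −αΔT+βΔS = −(2.5 × 10⁻⁴)(+1.2)+(7.8 × 10⁻⁴)(+0.56) = 1.4 × 10⁻⁴ → stable
The 162–200 m interval has Δρ < 0: lighter water underlies denser water.

162–200 m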